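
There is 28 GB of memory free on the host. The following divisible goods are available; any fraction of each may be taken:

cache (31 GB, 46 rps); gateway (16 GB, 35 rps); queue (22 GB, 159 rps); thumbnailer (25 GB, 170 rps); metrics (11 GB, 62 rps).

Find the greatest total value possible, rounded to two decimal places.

Take in order of value per unit:
- queue (159/22 per unit): all 22 → value 159, running total 159.00
- thumbnailer (170/25 per unit): 6 of 25 → value 6×170/25 = 40.8000, running total 199.80
Total 199.80.

199.80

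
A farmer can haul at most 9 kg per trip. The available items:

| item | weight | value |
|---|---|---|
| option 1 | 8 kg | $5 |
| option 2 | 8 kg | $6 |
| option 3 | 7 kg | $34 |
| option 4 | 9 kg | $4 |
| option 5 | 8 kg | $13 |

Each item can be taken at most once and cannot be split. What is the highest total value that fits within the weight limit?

This is a 0/1 knapsack; check combinations near the capacity.
- option 3: weight 7, value 34
- option 5: weight 8, value 13
- option 2: weight 8, value 6
Best: $34.

$34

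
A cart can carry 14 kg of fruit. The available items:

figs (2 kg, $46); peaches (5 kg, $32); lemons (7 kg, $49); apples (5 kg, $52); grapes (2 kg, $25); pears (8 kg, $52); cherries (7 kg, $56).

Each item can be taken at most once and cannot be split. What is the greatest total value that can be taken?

$155

Check high-value combinations within 14 kg:
- figs+peaches+apples+grapes: weight 2+5+5+2=14, value 46+32+52+25=155
- figs+apples+cherries: weight 2+5+7=14, value 46+52+56=154
- figs+lemons+apples: weight 2+7+5=14, value 46+49+52=147
- figs+peaches+cherries: weight 2+5+7=14, value 46+32+56=134
- apples+grapes+cherries: weight 5+2+7=14, value 52+25+56=133
Best: $155.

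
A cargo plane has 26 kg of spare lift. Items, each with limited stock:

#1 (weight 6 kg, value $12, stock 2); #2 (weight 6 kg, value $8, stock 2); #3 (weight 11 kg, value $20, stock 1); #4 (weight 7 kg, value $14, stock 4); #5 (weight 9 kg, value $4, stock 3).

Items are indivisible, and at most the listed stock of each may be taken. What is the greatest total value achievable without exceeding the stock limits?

Best selections within weight 26 and stock limits:
- 2×#1 + 2×#4: weight 26, value 52
- 1×#3 + 2×#4: weight 25, value 48
Best: $52.

$52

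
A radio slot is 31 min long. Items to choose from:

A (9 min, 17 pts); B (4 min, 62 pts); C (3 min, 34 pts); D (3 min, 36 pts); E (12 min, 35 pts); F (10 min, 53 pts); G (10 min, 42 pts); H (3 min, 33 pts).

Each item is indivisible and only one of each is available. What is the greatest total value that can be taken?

227 pts

Check high-value combinations within 31 min:
- B+C+D+F+G: duration 4+3+3+10+10=30, value 62+34+36+53+42=227
- B+D+F+G+H: duration 4+3+10+10+3=30, value 62+36+53+42+33=226
- B+C+F+G+H: duration 4+3+10+10+3=30, value 62+34+53+42+33=224
- B+C+D+F+H: duration 4+3+3+10+3=23, value 62+34+36+53+33=218
Best: 227 pts.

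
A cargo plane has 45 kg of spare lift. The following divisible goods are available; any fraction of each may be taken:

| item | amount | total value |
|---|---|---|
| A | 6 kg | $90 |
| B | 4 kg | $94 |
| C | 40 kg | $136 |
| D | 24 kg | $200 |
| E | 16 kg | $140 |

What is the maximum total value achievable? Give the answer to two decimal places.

Take in order of value per unit:
- B (94/4 per unit): all 4 → value 94, running total 94.00
- A (90/6 per unit): all 6 → value 90, running total 184.00
- E (140/16 per unit): all 16 → value 140, running total 324.00
- D (200/24 per unit): 19 of 24 → value 19×200/24 = 158.3333, running total 482.33
Total 482.33.

482.33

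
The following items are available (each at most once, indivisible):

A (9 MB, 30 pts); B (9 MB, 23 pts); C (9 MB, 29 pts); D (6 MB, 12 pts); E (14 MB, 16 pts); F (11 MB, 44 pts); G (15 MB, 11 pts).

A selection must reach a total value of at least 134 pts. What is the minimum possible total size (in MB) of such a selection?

44

Subsets with value ≥ 134, sorted by total size:
- A+B+C+D+F: size 44, value 138
- A+B+C+E+F: size 52, value 142
- A+B+C+F+G: size 53, value 137
Minimum size: 44 MB.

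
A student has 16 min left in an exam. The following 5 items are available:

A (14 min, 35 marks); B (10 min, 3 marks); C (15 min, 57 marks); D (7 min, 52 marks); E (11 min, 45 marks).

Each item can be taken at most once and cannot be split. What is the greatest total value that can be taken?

57 marks

Check high-value combinations within 16 min:
- C: time 15, value 57
- D: time 7, value 52
- E: time 11, value 45
Best: 57 marks.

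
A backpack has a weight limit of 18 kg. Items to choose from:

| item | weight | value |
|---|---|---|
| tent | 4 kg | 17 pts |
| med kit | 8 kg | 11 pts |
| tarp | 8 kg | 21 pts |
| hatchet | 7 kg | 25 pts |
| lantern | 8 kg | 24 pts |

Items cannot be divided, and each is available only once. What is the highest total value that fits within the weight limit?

Check high-value combinations within 18 kg:
- hatchet+lantern: weight 7+8=15, value 25+24=49
- tarp+hatchet: weight 8+7=15, value 21+25=46
- tarp+lantern: weight 8+8=16, value 21+24=45
Best: 49 pts.

49 pts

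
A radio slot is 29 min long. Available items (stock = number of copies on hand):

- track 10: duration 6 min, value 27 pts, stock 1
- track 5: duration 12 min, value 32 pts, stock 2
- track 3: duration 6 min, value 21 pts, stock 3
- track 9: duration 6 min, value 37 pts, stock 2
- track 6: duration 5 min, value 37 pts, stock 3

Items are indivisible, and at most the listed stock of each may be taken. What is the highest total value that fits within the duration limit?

185 pts

Best selections within duration 29 and stock limits:
- 2×track 9 + 3×track 6: duration 27, value 185
- 1×track 10 + 1×track 9 + 3×track 6: duration 27, value 175
Best: 185 pts.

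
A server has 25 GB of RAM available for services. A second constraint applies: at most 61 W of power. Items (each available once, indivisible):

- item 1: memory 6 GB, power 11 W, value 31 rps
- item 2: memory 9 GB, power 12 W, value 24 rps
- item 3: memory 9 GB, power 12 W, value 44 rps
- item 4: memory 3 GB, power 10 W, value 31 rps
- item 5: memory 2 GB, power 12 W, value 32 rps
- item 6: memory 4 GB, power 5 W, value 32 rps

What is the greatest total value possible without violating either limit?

Feasible sets respecting both limits:
- item 1+item 3+item 4+item 5+item 6: memory 24, power 50, value 170
- item 1+item 2+item 4+item 5+item 6: memory 24, power 50, value 150
- item 1+item 3+item 5+item 6: memory 21, power 40, value 139
Best: 170 rps.

170 rps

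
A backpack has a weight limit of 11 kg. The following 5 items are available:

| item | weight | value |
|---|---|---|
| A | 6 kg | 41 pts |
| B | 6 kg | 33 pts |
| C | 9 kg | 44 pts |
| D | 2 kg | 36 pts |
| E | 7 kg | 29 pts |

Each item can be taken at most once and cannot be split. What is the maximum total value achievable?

This is a 0/1 knapsack; check combinations near the capacity.
- C+D: weight 9+2=11, value 44+36=80
- A+D: weight 6+2=8, value 41+36=77
- B+D: weight 6+2=8, value 33+36=69
- D+E: weight 2+7=9, value 36+29=65
- C: weight 9, value 44
Best: 80 pts.

80 pts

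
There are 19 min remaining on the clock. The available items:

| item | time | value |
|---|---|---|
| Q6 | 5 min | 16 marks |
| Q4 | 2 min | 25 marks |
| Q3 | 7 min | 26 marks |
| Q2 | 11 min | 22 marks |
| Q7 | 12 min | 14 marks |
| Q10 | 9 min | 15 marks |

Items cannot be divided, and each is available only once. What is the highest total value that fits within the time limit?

67 marks

Check high-value combinations within 19 min:
- Q6+Q4+Q3: time 5+2+7=14, value 16+25+26=67
- Q4+Q3+Q10: time 2+7+9=18, value 25+26+15=66
- Q6+Q4+Q2: time 5+2+11=18, value 16+25+22=63
- Q6+Q4+Q10: time 5+2+9=16, value 16+25+15=56
Best: 67 marks.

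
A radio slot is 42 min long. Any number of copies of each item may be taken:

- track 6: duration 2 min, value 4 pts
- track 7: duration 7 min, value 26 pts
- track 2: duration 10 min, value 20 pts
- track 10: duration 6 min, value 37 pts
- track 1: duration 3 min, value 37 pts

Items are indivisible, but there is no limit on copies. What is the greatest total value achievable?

518 pts

Best value-per-unit is track 1 at 37/3, and filling with it alone uses duration 14×3=42. No mix of the others beats 14×37 = 518.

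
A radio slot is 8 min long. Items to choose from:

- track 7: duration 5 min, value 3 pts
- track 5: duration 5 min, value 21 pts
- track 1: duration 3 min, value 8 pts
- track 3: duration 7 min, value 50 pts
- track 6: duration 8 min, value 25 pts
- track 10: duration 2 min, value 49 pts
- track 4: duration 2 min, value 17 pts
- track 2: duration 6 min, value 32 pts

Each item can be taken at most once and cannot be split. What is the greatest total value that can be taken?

81 pts

Check high-value combinations within 8 min:
- track 10+track 2: duration 2+6=8, value 49+32=81
- track 1+track 10+track 4: duration 3+2+2=7, value 8+49+17=74
- track 5+track 10: duration 5+2=7, value 21+49=70
- track 10+track 4: duration 2+2=4, value 49+17=66
Best: 81 pts.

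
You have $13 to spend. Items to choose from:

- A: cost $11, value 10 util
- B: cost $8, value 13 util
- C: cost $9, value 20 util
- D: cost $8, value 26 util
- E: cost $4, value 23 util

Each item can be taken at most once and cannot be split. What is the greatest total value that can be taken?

This is a 0/1 knapsack; check combinations near the capacity.
- D+E: cost 8+4=12, value 26+23=49
- C+E: cost 9+4=13, value 20+23=43
- B+E: cost 8+4=12, value 13+23=36
- D: cost 8, value 26
- E: cost 4, value 23
Best: 49 util.

49 util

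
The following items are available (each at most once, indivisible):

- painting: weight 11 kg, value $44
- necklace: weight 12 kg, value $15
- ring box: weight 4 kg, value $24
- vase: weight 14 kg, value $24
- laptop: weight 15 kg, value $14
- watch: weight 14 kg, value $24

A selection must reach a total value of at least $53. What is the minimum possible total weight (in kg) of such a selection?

15

Subsets with value ≥ 53, sorted by total weight:
- painting+ring box: weight 15, value 68
- painting+necklace: weight 23, value 59
- painting+vase: weight 25, value 68
Minimum weight: 15 kg.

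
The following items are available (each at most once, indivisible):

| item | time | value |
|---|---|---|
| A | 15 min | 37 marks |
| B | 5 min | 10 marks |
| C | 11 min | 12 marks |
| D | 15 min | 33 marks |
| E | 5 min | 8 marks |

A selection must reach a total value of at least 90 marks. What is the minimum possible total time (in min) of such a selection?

Subsets with value ≥ 90, sorted by total time:
- A+B+C+D: time 46, value 92
- A+C+D+E: time 46, value 90
- A+B+C+D+E: time 51, value 100
Minimum time: 46 min.

46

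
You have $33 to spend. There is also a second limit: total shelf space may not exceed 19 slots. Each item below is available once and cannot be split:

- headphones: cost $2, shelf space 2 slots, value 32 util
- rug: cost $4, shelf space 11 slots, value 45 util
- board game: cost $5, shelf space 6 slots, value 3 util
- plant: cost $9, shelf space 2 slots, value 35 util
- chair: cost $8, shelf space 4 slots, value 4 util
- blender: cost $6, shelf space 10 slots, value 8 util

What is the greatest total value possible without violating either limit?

Feasible sets respecting both limits:
- headphones+rug+plant+chair: cost 23, shelf space 19, value 116
- headphones+rug+plant: cost 15, shelf space 15, value 112
- rug+plant+chair: cost 21, shelf space 17, value 84
Best: 116 util.

116 util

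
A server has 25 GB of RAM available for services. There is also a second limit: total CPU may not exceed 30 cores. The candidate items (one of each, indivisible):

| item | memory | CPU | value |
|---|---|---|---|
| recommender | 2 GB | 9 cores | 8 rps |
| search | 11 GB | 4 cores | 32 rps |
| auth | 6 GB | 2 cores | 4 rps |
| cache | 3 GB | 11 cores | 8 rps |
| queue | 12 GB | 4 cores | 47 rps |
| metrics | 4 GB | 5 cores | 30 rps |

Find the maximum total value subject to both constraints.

93 rps

Feasible sets respecting both limits:
- recommender+cache+queue+metrics: memory 21, CPU 29, value 93
- recommender+auth+queue+metrics: memory 24, CPU 20, value 89
- auth+cache+queue+metrics: memory 25, CPU 22, value 89
Best: 93 rps.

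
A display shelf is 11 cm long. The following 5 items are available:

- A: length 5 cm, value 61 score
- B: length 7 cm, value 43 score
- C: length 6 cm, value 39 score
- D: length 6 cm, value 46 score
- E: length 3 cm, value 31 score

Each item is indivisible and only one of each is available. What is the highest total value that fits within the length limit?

This is a 0/1 knapsack; check combinations near the capacity.
- A+D: length 5+6=11, value 61+46=107
- A+C: length 5+6=11, value 61+39=100
- A+E: length 5+3=8, value 61+31=92
- D+E: length 6+3=9, value 46+31=77
Best: 107 score.

107 score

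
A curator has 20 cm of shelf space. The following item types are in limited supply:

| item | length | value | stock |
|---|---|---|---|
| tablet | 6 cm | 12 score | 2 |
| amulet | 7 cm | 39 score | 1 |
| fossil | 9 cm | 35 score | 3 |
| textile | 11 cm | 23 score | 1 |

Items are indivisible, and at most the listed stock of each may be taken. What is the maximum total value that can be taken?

Top feasible selections:
- 1×amulet + 1×fossil: length 16, value 74
- 2×fossil: length 18, value 70
Best: 74 score.

74 score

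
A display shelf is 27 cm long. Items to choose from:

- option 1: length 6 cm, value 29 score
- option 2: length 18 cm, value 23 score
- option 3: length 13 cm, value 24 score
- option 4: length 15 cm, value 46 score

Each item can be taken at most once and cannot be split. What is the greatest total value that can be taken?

Check high-value combinations within 27 cm:
- option 1+option 4: length 6+15=21, value 29+46=75
- option 1+option 3: length 6+13=19, value 29+24=53
- option 1+option 2: length 6+18=24, value 29+23=52
- option 4: length 15, value 46
- option 1: length 6, value 29
Best: 75 score.

75 score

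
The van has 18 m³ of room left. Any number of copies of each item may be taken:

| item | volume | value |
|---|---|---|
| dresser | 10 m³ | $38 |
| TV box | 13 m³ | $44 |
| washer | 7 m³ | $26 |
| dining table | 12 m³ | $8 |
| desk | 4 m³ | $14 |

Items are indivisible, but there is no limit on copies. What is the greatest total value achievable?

Best value-per-unit is dresser at 38/10; filling with it alone gives 1×38 = 38.
Optimal mix: 1×dresser + 2×desk → volume 18, value 66.

$66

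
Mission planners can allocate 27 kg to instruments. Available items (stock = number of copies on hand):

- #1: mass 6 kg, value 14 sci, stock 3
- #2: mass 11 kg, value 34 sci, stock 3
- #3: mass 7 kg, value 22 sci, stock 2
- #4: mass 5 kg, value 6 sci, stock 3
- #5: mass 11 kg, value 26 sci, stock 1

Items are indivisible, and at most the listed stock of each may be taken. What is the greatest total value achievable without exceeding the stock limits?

78 sci

Top feasible selections:
- 1×#2 + 2×#3: mass 25, value 78
- 2×#2 + 1×#4: mass 27, value 74
- 2×#1 + 2×#3: mass 26, value 72
Best: 78 sci.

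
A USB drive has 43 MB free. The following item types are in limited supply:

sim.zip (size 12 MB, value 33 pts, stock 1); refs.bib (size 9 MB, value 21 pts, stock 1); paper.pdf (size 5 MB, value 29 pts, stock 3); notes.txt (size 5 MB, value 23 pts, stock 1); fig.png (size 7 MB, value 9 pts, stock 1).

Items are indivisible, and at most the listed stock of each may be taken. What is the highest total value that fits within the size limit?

164 pts

Top feasible selections:
- 1×sim.zip + 1×refs.bib + 3×paper.pdf + 1×notes.txt: size 41, value 164
- 1×sim.zip + 3×paper.pdf + 1×notes.txt + 1×fig.png: size 39, value 152
Best: 164 pts.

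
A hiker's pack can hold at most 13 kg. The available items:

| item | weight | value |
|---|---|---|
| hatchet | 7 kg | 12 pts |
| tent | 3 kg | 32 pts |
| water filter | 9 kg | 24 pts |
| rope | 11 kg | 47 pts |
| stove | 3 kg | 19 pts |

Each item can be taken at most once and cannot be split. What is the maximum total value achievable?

Check high-value combinations within 13 kg:
- hatchet+tent+stove: weight 7+3+3=13, value 12+32+19=63
- tent+water filter: weight 3+9=12, value 32+24=56
- tent+stove: weight 3+3=6, value 32+19=51
- rope: weight 11, value 47
Best: 63 pts.

63 pts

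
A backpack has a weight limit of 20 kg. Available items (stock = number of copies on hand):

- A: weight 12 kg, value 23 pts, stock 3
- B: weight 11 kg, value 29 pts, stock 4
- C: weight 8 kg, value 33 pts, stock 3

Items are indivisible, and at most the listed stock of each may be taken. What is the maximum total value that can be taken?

66 pts

Best selections within weight 20 and stock limits:
- 2×C: weight 16, value 66
- 1×B + 1×C: weight 19, value 62
- 1×A + 1×C: weight 20, value 56
- 1×C: weight 8, value 33
Best: 66 pts.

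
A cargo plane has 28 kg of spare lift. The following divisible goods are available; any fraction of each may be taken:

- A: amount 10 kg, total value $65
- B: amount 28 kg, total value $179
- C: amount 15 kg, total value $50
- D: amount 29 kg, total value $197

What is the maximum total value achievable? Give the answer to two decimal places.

Take in order of value per unit:
- D (197/29 per unit): 28 of 29 → value 28×197/29 = 190.2069, running total 190.21
Total 190.21.

190.21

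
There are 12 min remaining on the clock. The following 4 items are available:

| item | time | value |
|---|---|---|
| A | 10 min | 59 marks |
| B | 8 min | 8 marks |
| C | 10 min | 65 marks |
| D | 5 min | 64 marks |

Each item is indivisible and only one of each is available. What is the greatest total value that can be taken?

Check high-value combinations within 12 min:
- C: time 10, value 65
- D: time 5, value 64
- A: time 10, value 59
Best: 65 marks.

65 marks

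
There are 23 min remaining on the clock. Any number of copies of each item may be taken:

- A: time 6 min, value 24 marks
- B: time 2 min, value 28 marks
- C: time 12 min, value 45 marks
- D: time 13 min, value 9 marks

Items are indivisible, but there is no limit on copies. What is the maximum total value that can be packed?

Best value-per-unit is B at 28/2, and filling with it alone uses time 11×2=22. No mix of the others beats 11×28 = 308.

308 marks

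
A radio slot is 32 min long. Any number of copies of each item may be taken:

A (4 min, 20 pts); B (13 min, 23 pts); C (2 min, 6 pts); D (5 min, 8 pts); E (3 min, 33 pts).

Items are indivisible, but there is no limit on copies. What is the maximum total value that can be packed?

336 pts

Best value-per-unit is E at 33/3; filling with it alone gives 10×33 = 330.
Optimal mix: 1×C + 10×E → duration 32, value 336.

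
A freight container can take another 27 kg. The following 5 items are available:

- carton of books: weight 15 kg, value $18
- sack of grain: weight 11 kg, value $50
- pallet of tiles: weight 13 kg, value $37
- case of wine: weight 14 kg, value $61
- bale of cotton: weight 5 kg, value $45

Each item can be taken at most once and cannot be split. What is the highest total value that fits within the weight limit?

This is a 0/1 knapsack; check combinations near the capacity.
- sack of grain+case of wine: weight 11+14=25, value 50+61=111
- case of wine+bale of cotton: weight 14+5=19, value 61+45=106
- pallet of tiles+case of wine: weight 13+14=27, value 37+61=98
Best: $111.

$111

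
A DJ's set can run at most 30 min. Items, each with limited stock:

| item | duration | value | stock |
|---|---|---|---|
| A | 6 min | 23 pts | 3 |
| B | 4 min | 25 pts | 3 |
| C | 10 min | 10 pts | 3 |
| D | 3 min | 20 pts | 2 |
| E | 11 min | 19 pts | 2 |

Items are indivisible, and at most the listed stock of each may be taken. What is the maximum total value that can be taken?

161 pts

Top feasible selections:
- 2×A + 3×B + 2×D: duration 30, value 161
- 3×A + 3×B: duration 30, value 144
- 2×A + 3×B + 1×D: duration 27, value 141
Best: 161 pts.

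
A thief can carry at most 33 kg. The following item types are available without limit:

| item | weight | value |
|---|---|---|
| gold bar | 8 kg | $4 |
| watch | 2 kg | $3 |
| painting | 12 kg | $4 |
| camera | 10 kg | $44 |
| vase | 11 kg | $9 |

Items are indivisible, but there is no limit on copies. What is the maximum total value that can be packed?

Best value-per-unit is camera at 44/10; filling with it alone gives 3×44 = 132.
Optimal mix: 1×watch + 3×camera → weight 32, value 135.

$135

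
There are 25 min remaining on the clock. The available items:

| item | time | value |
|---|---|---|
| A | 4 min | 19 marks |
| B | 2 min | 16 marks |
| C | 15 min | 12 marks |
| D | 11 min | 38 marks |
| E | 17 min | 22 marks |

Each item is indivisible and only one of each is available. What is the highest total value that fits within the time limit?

Check high-value combinations within 25 min:
- A+B+D: time 4+2+11=17, value 19+16+38=73
- A+D: time 4+11=15, value 19+38=57
- A+B+E: time 4+2+17=23, value 19+16+22=57
- B+D: time 2+11=13, value 16+38=54
- A+B+C: time 4+2+15=21, value 19+16+12=47
Best: 73 marks.

73 marks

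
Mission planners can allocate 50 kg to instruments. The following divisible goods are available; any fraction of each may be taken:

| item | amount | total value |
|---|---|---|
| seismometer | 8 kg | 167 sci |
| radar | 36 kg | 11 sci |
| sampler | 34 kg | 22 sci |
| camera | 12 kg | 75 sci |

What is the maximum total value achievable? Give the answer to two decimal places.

Take in order of value per unit:
- seismometer (167/8 per unit): all 8 → value 167, running total 167.00
- camera (75/12 per unit): all 12 → value 75, running total 242.00
- sampler (22/34 per unit): 30 of 34 → value 30×22/34 = 19.4118, running total 261.41
Total 261.41.

261.41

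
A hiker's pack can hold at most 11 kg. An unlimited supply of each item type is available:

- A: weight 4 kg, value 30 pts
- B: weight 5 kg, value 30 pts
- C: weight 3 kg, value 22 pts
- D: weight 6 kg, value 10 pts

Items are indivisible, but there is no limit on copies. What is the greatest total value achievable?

82 pts

Best value-per-unit is A at 30/4; filling with it alone gives 2×30 = 60.
Optimal mix: 2×A + 1×C → weight 11, value 82.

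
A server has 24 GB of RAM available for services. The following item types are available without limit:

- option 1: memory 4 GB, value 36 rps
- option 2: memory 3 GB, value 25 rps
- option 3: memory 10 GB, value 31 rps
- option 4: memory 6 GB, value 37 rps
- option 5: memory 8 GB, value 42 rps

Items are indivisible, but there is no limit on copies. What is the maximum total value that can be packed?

Best value-per-unit is option 1 at 36/4, and filling with it alone uses memory 6×4=24. No mix of the others beats 6×36 = 216.

216 rps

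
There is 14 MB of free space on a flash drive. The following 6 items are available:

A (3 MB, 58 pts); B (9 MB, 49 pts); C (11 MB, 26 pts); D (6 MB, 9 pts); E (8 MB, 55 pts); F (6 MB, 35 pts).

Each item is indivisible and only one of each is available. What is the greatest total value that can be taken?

Check high-value combinations within 14 MB:
- A+E: size 3+8=11, value 58+55=113
- A+B: size 3+9=12, value 58+49=107
- A+F: size 3+6=9, value 58+35=93
- E+F: size 8+6=14, value 55+35=90
- A+C: size 3+11=14, value 58+26=84
Best: 113 pts.

113 pts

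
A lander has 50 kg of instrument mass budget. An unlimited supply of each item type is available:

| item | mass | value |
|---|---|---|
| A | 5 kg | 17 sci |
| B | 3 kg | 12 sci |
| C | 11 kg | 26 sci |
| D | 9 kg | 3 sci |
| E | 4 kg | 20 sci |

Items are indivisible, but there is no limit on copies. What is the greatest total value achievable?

Best value-per-unit is E at 20/4; filling with it alone gives 12×20 = 240.
Optimal mix: 2×B + 11×E → mass 50, value 244.

244 sci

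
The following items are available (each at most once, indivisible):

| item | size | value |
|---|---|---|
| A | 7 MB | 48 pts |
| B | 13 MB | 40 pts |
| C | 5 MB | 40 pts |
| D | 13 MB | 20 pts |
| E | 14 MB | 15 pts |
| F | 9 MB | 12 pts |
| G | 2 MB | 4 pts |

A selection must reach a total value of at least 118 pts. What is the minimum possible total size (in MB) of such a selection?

25

Subsets with value ≥ 118, sorted by total size:
- A+B+C: size 25, value 128
- A+B+C+G: size 27, value 132
- A+B+C+F: size 34, value 140
Minimum size: 25 MB.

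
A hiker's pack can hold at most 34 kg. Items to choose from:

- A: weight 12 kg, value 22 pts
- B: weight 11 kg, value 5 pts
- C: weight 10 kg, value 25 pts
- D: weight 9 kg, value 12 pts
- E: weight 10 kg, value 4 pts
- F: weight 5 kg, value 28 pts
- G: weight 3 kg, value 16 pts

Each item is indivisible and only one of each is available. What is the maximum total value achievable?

Check high-value combinations within 34 kg:
- A+C+F+G: weight 12+10+5+3=30, value 22+25+28+16=91
- C+D+F+G: weight 10+9+5+3=27, value 25+12+28+16=81
- A+D+F+G: weight 12+9+5+3=29, value 22+12+28+16=78
- A+C+F: weight 12+10+5=27, value 22+25+28=75
Best: 91 pts.

91 pts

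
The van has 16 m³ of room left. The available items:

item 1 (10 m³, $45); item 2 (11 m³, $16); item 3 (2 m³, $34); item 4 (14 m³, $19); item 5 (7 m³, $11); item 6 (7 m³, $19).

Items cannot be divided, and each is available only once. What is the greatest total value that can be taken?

$79

Check high-value combinations within 16 m³:
- item 1+item 3: volume 10+2=12, value 45+34=79
- item 3+item 5+item 6: volume 2+7+7=16, value 34+11+19=64
- item 3+item 6: volume 2+7=9, value 34+19=53
- item 3+item 4: volume 2+14=16, value 34+19=53
- item 2+item 3: volume 11+2=13, value 16+34=50
Best: $79.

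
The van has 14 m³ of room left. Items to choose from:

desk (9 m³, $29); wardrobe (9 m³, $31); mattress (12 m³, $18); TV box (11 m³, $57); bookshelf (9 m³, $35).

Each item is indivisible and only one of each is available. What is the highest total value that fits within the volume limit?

Check high-value combinations within 14 m³:
- TV box: volume 11, value 57
- bookshelf: volume 9, value 35
- wardrobe: volume 9, value 31
- desk: volume 9, value 29
Best: $57.

$57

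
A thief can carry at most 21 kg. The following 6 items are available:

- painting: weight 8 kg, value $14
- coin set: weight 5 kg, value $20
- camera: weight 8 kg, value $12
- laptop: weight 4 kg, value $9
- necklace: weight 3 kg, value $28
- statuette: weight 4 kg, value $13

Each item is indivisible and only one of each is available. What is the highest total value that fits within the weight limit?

$75

This is a 0/1 knapsack; check combinations near the capacity.
- painting+coin set+necklace+statuette: weight 8+5+3+4=20, value 14+20+28+13=75
- coin set+camera+necklace+statuette: weight 5+8+3+4=20, value 20+12+28+13=73
- painting+coin set+laptop+necklace: weight 8+5+4+3=20, value 14+20+9+28=71
- coin set+laptop+necklace+statuette: weight 5+4+3+4=16, value 20+9+28+13=70
- coin set+camera+laptop+necklace: weight 5+8+4+3=20, value 20+12+9+28=69
Best: $75.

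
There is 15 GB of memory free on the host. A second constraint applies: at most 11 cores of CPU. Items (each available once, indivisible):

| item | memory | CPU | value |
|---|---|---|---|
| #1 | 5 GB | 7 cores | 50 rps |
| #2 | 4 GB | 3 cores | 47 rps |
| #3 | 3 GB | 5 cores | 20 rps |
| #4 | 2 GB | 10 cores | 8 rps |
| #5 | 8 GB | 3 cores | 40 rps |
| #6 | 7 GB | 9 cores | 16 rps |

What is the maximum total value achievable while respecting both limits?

107 rps

Feasible sets respecting both limits:
- #2+#3+#5: memory 15, CPU 11, value 107
- #1+#2: memory 9, CPU 10, value 97
- #1+#5: memory 13, CPU 10, value 90
- #2+#5: memory 12, CPU 6, value 87
Best: 107 rps.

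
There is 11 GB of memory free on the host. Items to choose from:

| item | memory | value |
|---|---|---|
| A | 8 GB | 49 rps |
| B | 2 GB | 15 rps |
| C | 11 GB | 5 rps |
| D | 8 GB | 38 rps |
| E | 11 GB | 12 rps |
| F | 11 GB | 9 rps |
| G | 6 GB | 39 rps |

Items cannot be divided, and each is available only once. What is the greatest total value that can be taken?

64 rps

This is a 0/1 knapsack; check combinations near the capacity.
- A+B: memory 8+2=10, value 49+15=64
- B+G: memory 2+6=8, value 15+39=54
- B+D: memory 2+8=10, value 15+38=53
- A: memory 8, value 49
- G: memory 6, value 39
Best: 64 rps.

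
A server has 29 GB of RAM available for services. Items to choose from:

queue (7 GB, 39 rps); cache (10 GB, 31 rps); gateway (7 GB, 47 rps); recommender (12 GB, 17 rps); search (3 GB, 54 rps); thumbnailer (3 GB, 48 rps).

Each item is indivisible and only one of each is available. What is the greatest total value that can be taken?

Check high-value combinations within 29 GB:
- queue+gateway+search+thumbnailer: memory 7+7+3+3=20, value 39+47+54+48=188
- cache+gateway+search+thumbnailer: memory 10+7+3+3=23, value 31+47+54+48=180
- queue+cache+search+thumbnailer: memory 7+10+3+3=23, value 39+31+54+48=172
- queue+cache+gateway+search: memory 7+10+7+3=27, value 39+31+47+54=171
Best: 188 rps.

188 rps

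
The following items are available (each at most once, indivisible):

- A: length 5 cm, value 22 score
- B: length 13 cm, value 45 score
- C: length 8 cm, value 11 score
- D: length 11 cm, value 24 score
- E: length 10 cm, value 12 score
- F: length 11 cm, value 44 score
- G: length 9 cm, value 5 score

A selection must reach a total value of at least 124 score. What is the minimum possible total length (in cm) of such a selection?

40

Subsets with value ≥ 124, sorted by total length:
- A+B+D+F: length 40, value 135
- B+C+D+F: length 43, value 124
- B+D+E+F: length 45, value 125
- A+B+C+F+G: length 46, value 127
Minimum length: 40 cm.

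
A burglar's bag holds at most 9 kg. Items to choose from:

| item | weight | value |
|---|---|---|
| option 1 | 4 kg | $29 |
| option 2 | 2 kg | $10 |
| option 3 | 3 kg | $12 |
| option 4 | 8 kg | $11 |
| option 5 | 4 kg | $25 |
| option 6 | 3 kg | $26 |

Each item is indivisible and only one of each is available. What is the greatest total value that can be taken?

$65

Check high-value combinations within 9 kg:
- option 1+option 2+option 6: weight 4+2+3=9, value 29+10+26=65
- option 2+option 5+option 6: weight 2+4+3=9, value 10+25+26=61
- option 1+option 6: weight 4+3=7, value 29+26=55
- option 1+option 5: weight 4+4=8, value 29+25=54
- option 5+option 6: weight 4+3=7, value 25+26=51
Best: $65.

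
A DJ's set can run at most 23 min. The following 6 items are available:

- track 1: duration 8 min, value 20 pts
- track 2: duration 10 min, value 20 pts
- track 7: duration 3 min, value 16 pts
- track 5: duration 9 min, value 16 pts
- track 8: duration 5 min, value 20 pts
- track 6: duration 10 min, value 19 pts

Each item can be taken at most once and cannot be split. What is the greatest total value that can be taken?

60 pts

This is a 0/1 knapsack; check combinations near the capacity.
- track 1+track 2+track 8: duration 8+10+5=23, value 20+20+20=60
- track 1+track 8+track 6: duration 8+5+10=23, value 20+20+19=59
- track 1+track 7+track 8: duration 8+3+5=16, value 20+16+20=56
- track 2+track 7+track 8: duration 10+3+5=18, value 20+16+20=56
Best: 60 pts.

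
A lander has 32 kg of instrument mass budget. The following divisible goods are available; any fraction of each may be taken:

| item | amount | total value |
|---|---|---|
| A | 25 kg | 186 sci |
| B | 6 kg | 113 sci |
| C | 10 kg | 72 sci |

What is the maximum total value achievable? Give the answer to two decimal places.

306.20

Take in order of value per unit:
- B (113/6 per unit): all 6 → value 113, running total 113.00
- A (186/25 per unit): all 25 → value 186, running total 299.00
- C (72/10 per unit): 1 of 10 → value 1×72/10 = 7.2000, running total 306.20
Total 306.20.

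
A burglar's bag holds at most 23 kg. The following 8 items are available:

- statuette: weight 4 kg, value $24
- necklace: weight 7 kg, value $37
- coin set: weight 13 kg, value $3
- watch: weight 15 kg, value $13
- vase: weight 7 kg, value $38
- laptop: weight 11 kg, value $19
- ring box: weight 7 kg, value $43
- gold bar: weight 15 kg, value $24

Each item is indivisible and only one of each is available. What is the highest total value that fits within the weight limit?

This is a 0/1 knapsack; check combinations near the capacity.
- necklace+vase+ring box: weight 7+7+7=21, value 37+38+43=118
- statuette+vase+ring box: weight 4+7+7=18, value 24+38+43=105
- statuette+necklace+ring box: weight 4+7+7=18, value 24+37+43=104
- statuette+necklace+vase: weight 4+7+7=18, value 24+37+38=99
- statuette+laptop+ring box: weight 4+11+7=22, value 24+19+43=86
Best: $118.

$118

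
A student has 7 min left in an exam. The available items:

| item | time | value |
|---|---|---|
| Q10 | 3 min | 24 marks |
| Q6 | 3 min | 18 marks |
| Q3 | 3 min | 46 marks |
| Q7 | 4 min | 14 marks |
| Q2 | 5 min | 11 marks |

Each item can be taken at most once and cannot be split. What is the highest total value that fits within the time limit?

Check high-value combinations within 7 min:
- Q10+Q3: time 3+3=6, value 24+46=70
- Q6+Q3: time 3+3=6, value 18+46=64
- Q3+Q7: time 3+4=7, value 46+14=60
- Q3: time 3, value 46
- Q10+Q6: time 3+3=6, value 24+18=42
Best: 70 marks.

70 marks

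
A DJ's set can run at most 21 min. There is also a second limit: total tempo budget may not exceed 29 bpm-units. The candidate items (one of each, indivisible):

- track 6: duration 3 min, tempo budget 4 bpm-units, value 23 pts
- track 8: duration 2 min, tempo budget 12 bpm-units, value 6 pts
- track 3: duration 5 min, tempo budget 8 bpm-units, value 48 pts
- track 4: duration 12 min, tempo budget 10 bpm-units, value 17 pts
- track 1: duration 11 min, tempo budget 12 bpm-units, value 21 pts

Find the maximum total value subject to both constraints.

92 pts

Feasible sets respecting both limits:
- track 6+track 3+track 1: duration 19, tempo budget 24, value 92
- track 6+track 3+track 4: duration 20, tempo budget 22, value 88
- track 6+track 8+track 3: duration 10, tempo budget 24, value 77
- track 6+track 3: duration 8, tempo budget 12, value 71
Best: 92 pts.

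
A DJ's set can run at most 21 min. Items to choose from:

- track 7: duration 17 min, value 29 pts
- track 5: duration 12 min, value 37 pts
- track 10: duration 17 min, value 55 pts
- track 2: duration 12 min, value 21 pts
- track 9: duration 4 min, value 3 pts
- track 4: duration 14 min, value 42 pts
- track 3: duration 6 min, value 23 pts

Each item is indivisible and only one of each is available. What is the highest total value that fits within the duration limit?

65 pts

Check high-value combinations within 21 min:
- track 4+track 3: duration 14+6=20, value 42+23=65
- track 5+track 3: duration 12+6=18, value 37+23=60
- track 10+track 9: duration 17+4=21, value 55+3=58
- track 10: duration 17, value 55
- track 9+track 4: duration 4+14=18, value 3+42=45
Best: 65 pts.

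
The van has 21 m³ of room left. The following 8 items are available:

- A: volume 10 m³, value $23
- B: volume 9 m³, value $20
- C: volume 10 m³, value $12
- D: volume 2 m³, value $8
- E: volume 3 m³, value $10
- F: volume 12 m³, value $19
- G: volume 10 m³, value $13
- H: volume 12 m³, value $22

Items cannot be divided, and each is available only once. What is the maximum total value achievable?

This is a 0/1 knapsack; check combinations near the capacity.
- A+B+D: volume 10+9+2=21, value 23+20+8=51
- A+B: volume 10+9=19, value 23+20=43
- B+H: volume 9+12=21, value 20+22=42
Best: $51.

$51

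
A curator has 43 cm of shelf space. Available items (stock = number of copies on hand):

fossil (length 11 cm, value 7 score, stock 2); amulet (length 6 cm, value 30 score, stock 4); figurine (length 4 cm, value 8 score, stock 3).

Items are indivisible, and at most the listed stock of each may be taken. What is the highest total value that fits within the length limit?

144 score

Top feasible selections:
- 4×amulet + 3×figurine: length 36, value 144
- 1×fossil + 4×amulet + 2×figurine: length 43, value 143
- 4×amulet + 2×figurine: length 32, value 136
Best: 144 score.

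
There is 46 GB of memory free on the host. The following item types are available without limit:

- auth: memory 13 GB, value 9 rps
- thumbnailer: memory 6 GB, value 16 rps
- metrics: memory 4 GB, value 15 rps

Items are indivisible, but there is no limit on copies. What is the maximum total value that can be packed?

166 rps

Best value-per-unit is metrics at 15/4; filling with it alone gives 11×15 = 165.
Optimal mix: 1×thumbnailer + 10×metrics → memory 46, value 166.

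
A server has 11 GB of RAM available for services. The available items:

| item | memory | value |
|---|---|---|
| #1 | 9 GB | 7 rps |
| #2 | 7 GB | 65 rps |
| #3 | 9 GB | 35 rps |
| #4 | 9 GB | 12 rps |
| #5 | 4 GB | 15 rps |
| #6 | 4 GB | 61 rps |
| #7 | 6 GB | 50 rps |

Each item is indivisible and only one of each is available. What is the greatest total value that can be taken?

Check high-value combinations within 11 GB:
- #2+#6: memory 7+4=11, value 65+61=126
- #6+#7: memory 4+6=10, value 61+50=111
- #2+#5: memory 7+4=11, value 65+15=80
- #5+#6: memory 4+4=8, value 15+61=76
- #2: memory 7, value 65
Best: 126 rps.

126 rps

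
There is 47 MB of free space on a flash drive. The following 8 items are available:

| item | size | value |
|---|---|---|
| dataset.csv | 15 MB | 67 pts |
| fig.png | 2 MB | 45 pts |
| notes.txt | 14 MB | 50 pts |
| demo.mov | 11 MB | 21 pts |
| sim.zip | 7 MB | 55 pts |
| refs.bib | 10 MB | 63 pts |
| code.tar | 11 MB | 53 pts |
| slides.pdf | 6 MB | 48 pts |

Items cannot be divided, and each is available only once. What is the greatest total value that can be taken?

285 pts

This is a 0/1 knapsack; check combinations near the capacity.
- fig.png+demo.mov+sim.zip+refs.bib+code.tar+slides.pdf: size 2+11+7+10+11+6=47, value 45+21+55+63+53+48=285
- dataset.csv+fig.png+sim.zip+refs.bib+code.tar: size 15+2+7+10+11=45, value 67+45+55+63+53=283
- dataset.csv+fig.png+sim.zip+refs.bib+slides.pdf: size 15+2+7+10+6=40, value 67+45+55+63+48=278
Best: 285 pts.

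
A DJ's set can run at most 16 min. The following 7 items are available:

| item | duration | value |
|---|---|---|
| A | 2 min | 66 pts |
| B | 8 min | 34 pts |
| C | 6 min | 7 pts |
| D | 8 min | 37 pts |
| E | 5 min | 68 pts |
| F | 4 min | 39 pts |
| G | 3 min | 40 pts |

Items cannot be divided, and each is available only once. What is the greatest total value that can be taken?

Check high-value combinations within 16 min:
- A+E+F+G: duration 2+5+4+3=14, value 66+68+39+40=213
- A+C+E+G: duration 2+6+5+3=16, value 66+7+68+40=181
- A+E+G: duration 2+5+3=10, value 66+68+40=174
- A+E+F: duration 2+5+4=11, value 66+68+39=173
- A+D+E: duration 2+8+5=15, value 66+37+68=171
Best: 213 pts.

213 pts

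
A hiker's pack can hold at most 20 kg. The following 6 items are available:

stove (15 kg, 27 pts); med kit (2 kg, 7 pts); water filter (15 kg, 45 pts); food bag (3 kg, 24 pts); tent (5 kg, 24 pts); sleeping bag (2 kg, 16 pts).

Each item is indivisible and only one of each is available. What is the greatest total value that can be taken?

85 pts

This is a 0/1 knapsack; check combinations near the capacity.
- water filter+food bag+sleeping bag: weight 15+3+2=20, value 45+24+16=85
- med kit+water filter+food bag: weight 2+15+3=20, value 7+45+24=76
- med kit+food bag+tent+sleeping bag: weight 2+3+5+2=12, value 7+24+24+16=71
- water filter+food bag: weight 15+3=18, value 45+24=69
- water filter+tent: weight 15+5=20, value 45+24=69
Best: 85 pts.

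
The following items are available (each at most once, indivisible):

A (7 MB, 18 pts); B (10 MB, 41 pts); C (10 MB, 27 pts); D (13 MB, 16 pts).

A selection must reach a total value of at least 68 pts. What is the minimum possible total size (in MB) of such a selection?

Subsets with value ≥ 68, sorted by total size:
- B+C: size 20, value 68
- A+B+C: size 27, value 86
Minimum size: 20 MB.

20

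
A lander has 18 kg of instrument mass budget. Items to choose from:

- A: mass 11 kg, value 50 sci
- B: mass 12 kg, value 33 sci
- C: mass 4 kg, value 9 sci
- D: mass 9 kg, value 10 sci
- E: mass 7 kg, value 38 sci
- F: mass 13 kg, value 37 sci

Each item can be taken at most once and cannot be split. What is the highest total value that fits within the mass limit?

Check high-value combinations within 18 kg:
- A+E: mass 11+7=18, value 50+38=88
- A+C: mass 11+4=15, value 50+9=59
- A: mass 11, value 50
Best: 88 sci.

88 sci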